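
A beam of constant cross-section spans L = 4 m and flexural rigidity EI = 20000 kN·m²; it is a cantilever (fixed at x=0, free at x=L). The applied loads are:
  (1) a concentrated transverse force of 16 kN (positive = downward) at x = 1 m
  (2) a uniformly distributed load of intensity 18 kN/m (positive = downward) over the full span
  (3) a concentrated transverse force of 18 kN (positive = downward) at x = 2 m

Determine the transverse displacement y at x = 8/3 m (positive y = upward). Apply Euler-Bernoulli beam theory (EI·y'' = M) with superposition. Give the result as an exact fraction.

Load 1 — point force P=16 kN at a=1 m (b=L-a=3):
  y_1 = -Pa²(3x-a)/(6EI)  [x>a] = -16·1²·(3·(8/3)-1)/(6·20000) = -7/7500 m
Load 2 — uniform load w=18 kN/m over full span:
  y_2 = -wx²(x²-4Lx+6L²)/(24EI) = -18·(8/3)²·((8/3)²-4·4·(8/3)+6·4²)/(24·20000) = -272/16875 m
Load 3 — point force P=18 kN at a=2 m (b=L-a=2):
  y_3 = -Pa²(3x-a)/(6EI)  [x>a] = -18·2²·(3·(8/3)-2)/(6·20000) = -9/2500 m
Superposition: y = Σ y_i = -697/33750 m ≈ -0.020652 m

y(8/3) = -697/33750 m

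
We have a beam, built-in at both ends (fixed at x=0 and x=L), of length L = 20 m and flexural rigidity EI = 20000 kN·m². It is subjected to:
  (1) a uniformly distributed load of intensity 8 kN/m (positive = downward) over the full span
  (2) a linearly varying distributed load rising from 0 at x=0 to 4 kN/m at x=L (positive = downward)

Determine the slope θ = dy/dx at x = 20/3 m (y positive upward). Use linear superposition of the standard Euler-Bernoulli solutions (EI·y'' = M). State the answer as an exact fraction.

θ(20/3) = -152/6075 rad

Load 1 — uniform load w=8 kN/m over full span:
  θ_1 = -wx(L-x)(L-2x)/(12EI) = -8·(20/3)·(20-(20/3))·(20-2·(20/3))/(12·20000) = -8/405 rad
Load 2 — triangular load w₀=4 kN/m (0→w₀ over full span):
  θ_2 = -w₀(2x(L-x)(L-2x)(x+2L)+x²(L-x)²)/(120LEI) = -4·(2·(20/3)·(20-(20/3))·(20-2·(20/3))·((20/3)+2·20)+(20/3)²·(20-(20/3))²)/(120·20·20000) = -32/6075 rad
Superposition: θ = Σ θ_i = -152/6075 rad ≈ -0.025021 rad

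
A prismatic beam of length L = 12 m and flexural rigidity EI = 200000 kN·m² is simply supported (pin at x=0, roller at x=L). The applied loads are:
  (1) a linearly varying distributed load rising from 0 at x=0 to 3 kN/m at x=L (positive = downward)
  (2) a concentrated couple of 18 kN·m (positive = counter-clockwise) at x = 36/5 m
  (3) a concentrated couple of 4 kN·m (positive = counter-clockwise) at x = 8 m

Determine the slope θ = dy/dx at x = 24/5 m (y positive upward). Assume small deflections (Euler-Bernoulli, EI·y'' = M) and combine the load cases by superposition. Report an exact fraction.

Load 1 — triangular load w₀=3 kN/m (0→w₀ over full span):
  θ_1 = -w₀(7L⁴-30L²x²+15x⁴)/(360LEI) = -3·(7·12⁴-30·12²·(24/5)²+15·(24/5)⁴)/(360·12·200000) = -2907/15625000 rad
Load 2 — applied couple M₀=18 kN·m at a=36/5 m (b=L-a=24/5):
  θ_2 = (M₀x²/(2L)+C₁)/EI  [x≤a] with C₁=M₀(3b²-L²)/(6L)=-468/25 = (18·(24/5)²/(2·12)+(-468/25))/200000 = -9/1250000 rad
Load 3 — applied couple M₀=4 kN·m at a=8 m (b=L-a=4):
  θ_3 = (M₀x²/(2L)+C₁)/EI  [x≤a] with C₁=M₀(3b²-L²)/(6L)=-16/3 = (4·(24/5)²/(2·12)+(-16/3))/200000 = -7/937500 rad
Superposition: θ = Σ θ_i = -18817/93750000 rad ≈ -0.000201 rad

θ(24/5) = -18817/93750000 rad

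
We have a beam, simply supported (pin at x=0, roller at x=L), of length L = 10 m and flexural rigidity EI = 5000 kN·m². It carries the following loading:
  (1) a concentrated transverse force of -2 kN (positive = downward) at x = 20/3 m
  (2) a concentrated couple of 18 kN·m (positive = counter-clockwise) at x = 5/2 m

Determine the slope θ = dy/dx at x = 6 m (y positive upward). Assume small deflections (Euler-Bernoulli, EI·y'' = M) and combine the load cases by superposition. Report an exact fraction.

θ(6) = -39199/16200000 rad

Load 1 — point force P=-2 kN at a=20/3 m (b=L-a=10/3):
  θ_1 = -Pb(L²-b²-3x²)/(6LEI)  [x≤a] = -(-2)·(10/3)·(10²-(10/3)²-3·6²)/(6·10·5000) = -43/101250 rad
Load 2 — applied couple M₀=18 kN·m at a=5/2 m (b=L-a=15/2):
  θ_2 = (M₀x²/(2L)-M₀(x-a)+C₁)/EI  [x>a] with C₁=M₀(3b²-L²)/(6L)=165/8 = (18·6²/(2·10)-18·(6-(5/2))+(165/8))/5000 = -399/200000 rad
Superposition: θ = Σ θ_i = -39199/16200000 rad ≈ -0.002420 rad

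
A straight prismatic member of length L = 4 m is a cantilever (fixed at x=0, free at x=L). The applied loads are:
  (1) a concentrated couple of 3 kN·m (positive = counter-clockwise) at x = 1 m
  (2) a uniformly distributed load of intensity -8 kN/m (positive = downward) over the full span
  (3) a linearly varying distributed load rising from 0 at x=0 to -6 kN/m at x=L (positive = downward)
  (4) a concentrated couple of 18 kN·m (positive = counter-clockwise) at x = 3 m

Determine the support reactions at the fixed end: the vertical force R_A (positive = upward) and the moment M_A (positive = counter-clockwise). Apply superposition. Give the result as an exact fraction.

R_A = -44 kN, M_A = -117 kN·m

Load 1 — applied couple M₀=3 kN·m at a=1 m (b=L-a=3):
  R_A = 0 kN
  M_A = -M₀ = -3 kN·m
Load 2 — uniform load w=-8 kN/m over full span:
  R_A = wL = (-8)·4 = -32 kN
  M_A = wL²/2 = (-8)·4²/2 = -64 kN·m
Load 3 — triangular load w₀=-6 kN/m (0→w₀ over full span):
  R_A = w₀L/2 = (-6)·4/2 = -12 kN
  M_A = w₀L²/3 = (-6)·4²/3 = -32 kN·m
Load 4 — applied couple M₀=18 kN·m at a=3 m (b=L-a=1):
  R_A = 0 kN
  M_A = -M₀ = -18 kN·m
Superposition: R_A = -44 kN, M_A = -117 kN·m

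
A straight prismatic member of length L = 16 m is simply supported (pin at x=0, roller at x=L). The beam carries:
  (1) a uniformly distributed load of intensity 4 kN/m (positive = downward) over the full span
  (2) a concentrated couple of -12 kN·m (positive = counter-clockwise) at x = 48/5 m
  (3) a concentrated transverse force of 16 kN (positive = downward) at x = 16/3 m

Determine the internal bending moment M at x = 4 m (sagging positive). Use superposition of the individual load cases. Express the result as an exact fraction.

M(4) = 407/3 kN·m

Load 1 — uniform load w=4 kN/m over full span:
  M_1 = wx(L-x)/2 = 4·4·(16-4)/2 = 96 kN·m
Load 2 — applied couple M₀=-12 kN·m at a=48/5 m (b=L-a=32/5):
  M_2 = M₀x/L  [x≤a] = (-12)·4/16 = -3 kN·m
Load 3 — point force P=16 kN at a=16/3 m (b=L-a=32/3):
  M_3 = Pbx/L  [x≤a] = 16·(32/3)·4/16 = 128/3 kN·m
Superposition: M = Σ M_i = 407/3 kN·m ≈ 135.666667 kN·m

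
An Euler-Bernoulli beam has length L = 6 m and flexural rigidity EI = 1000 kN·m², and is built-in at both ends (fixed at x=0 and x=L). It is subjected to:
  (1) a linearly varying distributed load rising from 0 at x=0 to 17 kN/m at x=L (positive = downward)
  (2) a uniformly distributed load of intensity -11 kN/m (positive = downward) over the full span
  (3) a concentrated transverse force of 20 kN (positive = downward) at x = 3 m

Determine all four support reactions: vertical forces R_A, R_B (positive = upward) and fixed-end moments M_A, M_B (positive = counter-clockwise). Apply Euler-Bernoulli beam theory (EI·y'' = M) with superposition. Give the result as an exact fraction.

R_A = -77/10 kN, M_A = 12/5 kN·m, R_B = 127/10 kN, M_B = -63/5 kN·m

Load 1 — triangular load w₀=17 kN/m (0→w₀ over full span):
  R_A = 3w₀L/20 = 3·17·6/20 = 153/10 kN
  M_A = w₀L²/30 = 17·6²/30 = 102/5 kN·m
  R_B = 7w₀L/20 = 7·17·6/20 = 357/10 kN
  M_B = -w₀L²/20 = -17·6²/20 = -153/5 kN·m
Load 2 — uniform load w=-11 kN/m over full span:
  R_A = wL/2 = (-11)·6/2 = -33 kN
  M_A = wL²/12 = (-11)·6²/12 = -33 kN·m
  R_B = wL/2 = (-11)·6/2 = -33 kN
  M_B = -wL²/12 = -(-11)·6²/12 = 33 kN·m
Load 3 — point force P=20 kN at a=3 m (b=L-a=3):
  R_A = Pb²(3a+b)/L³ = 20·3²·(3·3+3)/6³ = 10 kN
  M_A = Pab²/L² = 20·3·3²/6² = 15 kN·m
  R_B = Pa²(a+3b)/L³ = 20·3²·(3+3·3)/6³ = 10 kN
  M_B = -Pa²b/L² = -20·3²·3/6² = -15 kN·m
Superposition: R_A = -77/10 kN, M_A = 12/5 kN·m, R_B = 127/10 kN, M_B = -63/5 kN·m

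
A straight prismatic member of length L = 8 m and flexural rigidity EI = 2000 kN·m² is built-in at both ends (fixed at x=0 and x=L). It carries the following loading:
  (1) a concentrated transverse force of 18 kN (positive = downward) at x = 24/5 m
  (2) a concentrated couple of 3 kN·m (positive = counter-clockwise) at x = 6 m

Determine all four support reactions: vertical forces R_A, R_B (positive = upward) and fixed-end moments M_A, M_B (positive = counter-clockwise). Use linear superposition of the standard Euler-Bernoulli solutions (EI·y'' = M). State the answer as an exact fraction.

Load 1 — point force P=18 kN at a=24/5 m (b=L-a=16/5):
  R_A = Pb²(3a+b)/L³ = 18·(16/5)²·(3·(24/5)+(16/5))/8³ = 792/125 kN
  M_A = Pab²/L² = 18·(24/5)·(16/5)²/8² = 1728/125 kN·m
  R_B = Pa²(a+3b)/L³ = 18·(24/5)²·((24/5)+3·(16/5))/8³ = 1458/125 kN
  M_B = -Pa²b/L² = -18·(24/5)²·(16/5)/8² = -2592/125 kN·m
Load 2 — applied couple M₀=3 kN·m at a=6 m (b=L-a=2):
  R_A = 6M₀ab/L³ = 6·3·6·2/8³ = 27/64 kN
  M_A = M₀b(2a-b)/L² = 3·2·(2·6-2)/8² = 15/16 kN·m
  R_B = -6M₀ab/L³ = -6·3·6·2/8³ = -27/64 kN
  M_B = M₀a(2b-a)/L² = 3·6·(2·2-6)/8² = -9/16 kN·m
Superposition: R_A = 54063/8000 kN, M_A = 29523/2000 kN·m, R_B = 89937/8000 kN, M_B = -42597/2000 kN·m

R_A = 54063/8000 kN, M_A = 29523/2000 kN·m, R_B = 89937/8000 kN, M_B = -42597/2000 kN·m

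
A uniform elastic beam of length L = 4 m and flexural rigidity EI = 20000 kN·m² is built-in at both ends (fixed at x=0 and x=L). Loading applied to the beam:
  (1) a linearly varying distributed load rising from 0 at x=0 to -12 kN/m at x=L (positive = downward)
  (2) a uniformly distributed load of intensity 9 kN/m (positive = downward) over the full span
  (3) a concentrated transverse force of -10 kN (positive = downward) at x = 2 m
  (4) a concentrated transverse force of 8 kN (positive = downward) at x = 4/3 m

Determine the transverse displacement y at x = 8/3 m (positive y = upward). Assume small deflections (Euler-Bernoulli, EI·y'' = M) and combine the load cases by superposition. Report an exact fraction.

Load 1 — triangular load w₀=-12 kN/m (0→w₀ over full span):
  y_1 = -w₀x²(L-x)²(x+2L)/(120LEI) = -(-12)·(8/3)²·(4-(8/3))²·((8/3)+2·4)/(120·4·20000) = 128/759375 m
Load 2 — uniform load w=9 kN/m over full span:
  y_2 = -wx²(L-x)²/(24EI) = -9·(8/3)²·(4-(8/3))²/(24·20000) = -4/16875 m
Load 3 — point force P=-10 kN at a=2 m (b=L-a=2):
  y_3 = -Pa²(L-x)²(3bL-(3b+a)(L-x))/(6L³EI)  [x>a] = -(-10)·2²·(4-(8/3))²·(3·2·4-(3·2+2)·(4-(8/3)))/(6·4³·20000) = 1/8100 m
Load 4 — point force P=8 kN at a=4/3 m (b=L-a=8/3):
  y_4 = -Pa²(L-x)²(3bL-(3b+a)(L-x))/(6L³EI)  [x>a] = -8·(4/3)²·(4-(8/3))²·(3·(8/3)·4-(3·(8/3)+(4/3))·(4-(8/3)))/(6·4³·20000) = -88/1366875 m
Superposition: y = Σ y_i = -257/27337500 m ≈ -0.000009 m

y(8/3) = -257/27337500 m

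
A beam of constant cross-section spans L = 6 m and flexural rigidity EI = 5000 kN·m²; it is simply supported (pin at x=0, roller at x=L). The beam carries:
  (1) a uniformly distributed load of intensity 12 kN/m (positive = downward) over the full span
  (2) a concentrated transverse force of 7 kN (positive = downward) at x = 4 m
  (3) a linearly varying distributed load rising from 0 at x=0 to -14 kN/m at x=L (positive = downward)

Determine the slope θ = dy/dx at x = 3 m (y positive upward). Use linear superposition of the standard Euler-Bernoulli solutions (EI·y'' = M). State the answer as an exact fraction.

Load 1 — uniform load w=12 kN/m over full span:
  θ_1 = -w(L³-6Lx²+4x³)/(24EI) = -12·(6³-6·6·3²+4·3³)/(24·5000) = 0 rad
Load 2 — point force P=7 kN at a=4 m (b=L-a=2):
  θ_2 = -Pb(L²-b²-3x²)/(6LEI)  [x≤a] = -7·2·(6²-2²-3·3²)/(6·6·5000) = -7/18000 rad
Load 3 — triangular load w₀=-14 kN/m (0→w₀ over full span):
  θ_3 = -w₀(7L⁴-30L²x²+15x⁴)/(360LEI) = -(-14)·(7·6⁴-30·6²·3²+15·3⁴)/(360·6·5000) = 147/200000 rad
Superposition: θ = Σ θ_i = 623/1800000 rad ≈ 0.000346 rad

θ(3) = 623/1800000 rad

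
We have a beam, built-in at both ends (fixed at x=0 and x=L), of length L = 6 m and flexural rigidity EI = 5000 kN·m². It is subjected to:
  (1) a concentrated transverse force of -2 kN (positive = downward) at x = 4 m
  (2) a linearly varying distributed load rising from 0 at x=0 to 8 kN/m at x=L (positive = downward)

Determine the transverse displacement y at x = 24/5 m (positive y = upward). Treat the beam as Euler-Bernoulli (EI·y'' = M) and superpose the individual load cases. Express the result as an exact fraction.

Load 1 — point force P=-2 kN at a=4 m (b=L-a=2):
  y_1 = -Pa²(L-x)²(3bL-(3b+a)(L-x))/(6L³EI)  [x>a] = -(-2)·4²·(6-(24/5))²·(3·2·6-(3·2+4)·(6-(24/5)))/(6·6³·5000) = 8/46875 m
Load 2 — triangular load w₀=8 kN/m (0→w₀ over full span):
  y_2 = -w₀x²(L-x)²(x+2L)/(120LEI) = -8·(24/5)²·(6-(24/5))²·((24/5)+2·6)/(120·6·5000) = -12096/9765625 m
Superposition: y = Σ y_i = -31288/29296875 m ≈ -0.001068 m

y(24/5) = -31288/29296875 m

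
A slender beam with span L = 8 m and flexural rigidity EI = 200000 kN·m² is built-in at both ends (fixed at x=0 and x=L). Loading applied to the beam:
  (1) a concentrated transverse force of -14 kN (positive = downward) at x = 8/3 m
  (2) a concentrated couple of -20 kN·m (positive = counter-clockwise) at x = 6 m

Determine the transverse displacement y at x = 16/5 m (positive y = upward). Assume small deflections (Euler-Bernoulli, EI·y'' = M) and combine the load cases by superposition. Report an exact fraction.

Load 1 — point force P=-14 kN at a=8/3 m (b=L-a=16/3):
  y_1 = -Pa²(L-x)²(3bL-(3b+a)(L-x))/(6L³EI)  [x>a] = -(-14)·(8/3)²·(8-(16/5))²·(3·(16/3)·8-(3·(16/3)+(8/3))·(8-(16/5)))/(6·8³·200000) = 56/390625 m
Load 2 — applied couple M₀=-20 kN·m at a=6 m (b=L-a=2):
  y_2 = (R_Ax³/6 - M_Ax²/2)/EI  [x≤a] with R_A=-45/16, M_A=-25/4 = ((-45/16)·(16/5)³/6 - (-25/4)·(16/5)²/2)/200000 = 13/156250 m
Superposition: y = Σ y_i = 177/781250 m ≈ 0.000227 m

y(16/5) = 177/781250 m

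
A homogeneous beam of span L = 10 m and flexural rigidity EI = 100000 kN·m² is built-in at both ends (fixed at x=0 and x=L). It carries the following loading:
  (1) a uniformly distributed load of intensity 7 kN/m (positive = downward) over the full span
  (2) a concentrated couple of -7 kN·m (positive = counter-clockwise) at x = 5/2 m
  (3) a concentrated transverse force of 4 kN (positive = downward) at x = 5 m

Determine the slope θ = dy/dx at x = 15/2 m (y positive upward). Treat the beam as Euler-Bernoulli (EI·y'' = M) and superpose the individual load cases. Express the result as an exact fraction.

Load 1 — uniform load w=7 kN/m over full span:
  θ_1 = -wx(L-x)(L-2x)/(12EI) = -7·(15/2)·(10-(15/2))·(10-2·(15/2))/(12·100000) = 7/12800 rad
Load 2 — applied couple M₀=-7 kN·m at a=5/2 m (b=L-a=15/2):
  θ_2 = (R_Ax²/2 - M_Ax - M₀(x-a))/EI  [x>a] with R_A=-63/80, M_A=21/16 = ((-63/80)·(15/2)²/2 - (21/16)·(15/2) - (-7)·((15/2)-(5/2)))/100000 = 77/2560000 rad
Load 3 — point force P=4 kN at a=5 m (b=L-a=5):
  θ_3 = Pa²(L-x)(2bL-(3b+a)(L-x))/(2L³EI)  [x>a] = 4·5²·(10-(15/2))·(2·5·10-(3·5+5)·(10-(15/2)))/(2·10³·100000) = 1/16000 rad
Superposition: θ = Σ θ_i = 1637/2560000 rad ≈ 0.000639 rad

θ(15/2) = 1637/2560000 rad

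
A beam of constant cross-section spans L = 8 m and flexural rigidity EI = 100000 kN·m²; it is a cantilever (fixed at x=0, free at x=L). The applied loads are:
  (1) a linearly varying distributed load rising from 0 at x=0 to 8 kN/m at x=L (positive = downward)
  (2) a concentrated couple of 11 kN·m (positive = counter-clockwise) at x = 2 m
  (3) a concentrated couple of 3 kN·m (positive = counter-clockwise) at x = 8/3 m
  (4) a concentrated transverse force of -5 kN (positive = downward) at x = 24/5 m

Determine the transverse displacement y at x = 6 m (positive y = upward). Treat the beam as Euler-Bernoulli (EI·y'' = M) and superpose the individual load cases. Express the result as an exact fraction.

Load 1 — triangular load w₀=8 kN/m (0→w₀ over full span):
  y_1 = (w₀Lx³/12-w₀L²x²/6-w₀x⁵/(120L))/EI = (8·8·6³/12-8·8²·6²/6-8·6⁵/(120·8))/100000 = -2481/125000 m
Load 2 — applied couple M₀=11 kN·m at a=2 m (b=L-a=6):
  y_2 = M₀a(2x-a)/(2EI)  [x>a] = 11·2·(2·6-2)/(2·100000) = 11/10000 m
Load 3 — applied couple M₀=3 kN·m at a=8/3 m (b=L-a=16/3):
  y_3 = M₀a(2x-a)/(2EI)  [x>a] = 3·(8/3)·(2·6-(8/3))/(2·100000) = 7/18750 m
Load 4 — point force P=-5 kN at a=24/5 m (b=L-a=16/5):
  y_4 = -Pa²(3x-a)/(6EI)  [x>a] = -(-5)·(24/5)²·(3·6-(24/5))/(6·100000) = 198/78125 m
Superposition: y = Σ y_i = -59401/3750000 m ≈ -0.015840 m

y(6) = -59401/3750000 m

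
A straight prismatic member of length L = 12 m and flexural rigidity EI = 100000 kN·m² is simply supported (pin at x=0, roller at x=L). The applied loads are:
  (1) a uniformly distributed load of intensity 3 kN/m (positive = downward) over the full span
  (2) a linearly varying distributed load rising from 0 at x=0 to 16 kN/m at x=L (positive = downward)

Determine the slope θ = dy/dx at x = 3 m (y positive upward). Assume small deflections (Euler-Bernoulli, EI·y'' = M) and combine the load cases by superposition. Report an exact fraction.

θ(3) = -2733/500000 rad

Load 1 — uniform load w=3 kN/m over full span:
  θ_1 = -w(L³-6Lx²+4x³)/(24EI) = -3·(12³-6·12·3²+4·3³)/(24·100000) = -297/200000 rad
Load 2 — triangular load w₀=16 kN/m (0→w₀ over full span):
  θ_2 = -w₀(7L⁴-30L²x²+15x⁴)/(360LEI) = -16·(7·12⁴-30·12²·3²+15·3⁴)/(360·12·100000) = -3981/1000000 rad
Superposition: θ = Σ θ_i = -2733/500000 rad ≈ -0.005466 rad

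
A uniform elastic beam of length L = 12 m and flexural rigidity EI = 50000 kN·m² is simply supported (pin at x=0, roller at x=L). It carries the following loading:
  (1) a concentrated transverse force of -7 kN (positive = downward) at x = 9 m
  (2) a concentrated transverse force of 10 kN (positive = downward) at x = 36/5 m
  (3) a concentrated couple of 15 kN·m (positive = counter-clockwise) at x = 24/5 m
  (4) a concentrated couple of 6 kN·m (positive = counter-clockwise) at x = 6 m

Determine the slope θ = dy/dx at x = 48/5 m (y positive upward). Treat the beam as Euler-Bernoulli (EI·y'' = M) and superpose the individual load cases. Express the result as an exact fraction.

Load 1 — point force P=-7 kN at a=9 m (b=L-a=3):
  θ_1 = -Pa(2L²-6Lx+3x²+a²)/(6LEI)  [x>a] = -(-7)·9·(2·12²-6·12·(48/5)+3·(48/5)²+9²)/(6·12·50000) = -8001/10000000 rad
Load 2 — point force P=10 kN at a=36/5 m (b=L-a=24/5):
  θ_2 = -Pa(2L²-6Lx+3x²+a²)/(6LEI)  [x>a] = -10·(36/5)·(2·12²-6·12·(48/5)+3·(48/5)²+(36/5)²)/(6·12·50000) = 117/78125 rad
Load 3 — applied couple M₀=15 kN·m at a=24/5 m (b=L-a=36/5):
  θ_3 = (M₀x²/(2L)-M₀(x-a)+C₁)/EI  [x>a] with C₁=M₀(3b²-L²)/(6L)=12/5 = (15·(48/5)²/(2·12)-15·((48/5)-(24/5))+(12/5))/50000 = -3/12500 rad
Load 4 — applied couple M₀=6 kN·m at a=6 m (b=L-a=6):
  θ_4 = (M₀x²/(2L)-M₀(x-a)+C₁)/EI  [x>a] with C₁=M₀(3b²-L²)/(6L)=-3 = (6·(48/5)²/(2·12)-6·((48/5)-6)+(-3))/50000 = -39/1250000 rad
Superposition: θ = Σ θ_i = 4263/10000000 rad ≈ 0.000426 rad

θ(48/5) = 4263/10000000 rad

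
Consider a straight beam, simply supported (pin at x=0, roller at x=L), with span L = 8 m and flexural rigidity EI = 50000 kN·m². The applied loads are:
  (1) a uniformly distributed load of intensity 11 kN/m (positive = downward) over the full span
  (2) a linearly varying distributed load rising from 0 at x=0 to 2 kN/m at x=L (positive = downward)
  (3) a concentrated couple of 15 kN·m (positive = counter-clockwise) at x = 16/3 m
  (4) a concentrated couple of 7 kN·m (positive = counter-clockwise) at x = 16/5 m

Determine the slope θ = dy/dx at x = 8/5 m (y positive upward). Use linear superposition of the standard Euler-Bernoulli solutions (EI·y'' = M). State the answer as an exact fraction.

θ(8/5) = -148703/35156250 rad

Load 1 — uniform load w=11 kN/m over full span:
  θ_1 = -w(L³-6Lx²+4x³)/(24EI) = -11·(8³-6·8·(8/5)²+4·(8/5)³)/(24·50000) = -1452/390625 rad
Load 2 — triangular load w₀=2 kN/m (0→w₀ over full span):
  θ_2 = -w₀(7L⁴-30L²x²+15x⁴)/(360LEI) = -2·(7·8⁴-30·8²·(8/5)²+15·(8/5)⁴)/(360·8·50000) = -5824/17578125 rad
Load 3 — applied couple M₀=15 kN·m at a=16/3 m (b=L-a=8/3):
  θ_3 = (M₀x²/(2L)+C₁)/EI  [x≤a] with C₁=M₀(3b²-L²)/(6L)=-40/3 = (15·(8/5)²/(2·8)+(-40/3))/50000 = -41/187500 rad
Load 4 — applied couple M₀=7 kN·m at a=16/5 m (b=L-a=24/5):
  θ_4 = (M₀x²/(2L)+C₁)/EI  [x≤a] with C₁=M₀(3b²-L²)/(6L)=56/75 = (7·(8/5)²/(2·8)+(56/75))/50000 = 7/187500 rad
Superposition: θ = Σ θ_i = -148703/35156250 rad ≈ -0.004230 rad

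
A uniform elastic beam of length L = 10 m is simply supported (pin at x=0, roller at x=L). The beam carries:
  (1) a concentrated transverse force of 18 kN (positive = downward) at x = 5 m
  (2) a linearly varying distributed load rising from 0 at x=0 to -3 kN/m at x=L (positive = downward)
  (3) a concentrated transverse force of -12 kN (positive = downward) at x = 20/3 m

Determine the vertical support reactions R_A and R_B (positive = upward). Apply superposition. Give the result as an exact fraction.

R_A = 0 kN, R_B = -9 kN

Load 1 — point force P=18 kN at a=5 m (b=L-a=5):
  R_A = Pb/L = 18·5/10 = 9 kN
  R_B = Pa/L = 18·5/10 = 9 kN
Load 2 — triangular load w₀=-3 kN/m (0→w₀ over full span):
  R_A = w₀L/6 = (-3)·10/6 = -5 kN
  R_B = w₀L/3 = (-3)·10/3 = -10 kN
Load 3 — point force P=-12 kN at a=20/3 m (b=L-a=10/3):
  R_A = Pb/L = (-12)·(10/3)/10 = -4 kN
  R_B = Pa/L = (-12)·(20/3)/10 = -8 kN
Superposition: R_A = 0 kN, R_B = -9 kN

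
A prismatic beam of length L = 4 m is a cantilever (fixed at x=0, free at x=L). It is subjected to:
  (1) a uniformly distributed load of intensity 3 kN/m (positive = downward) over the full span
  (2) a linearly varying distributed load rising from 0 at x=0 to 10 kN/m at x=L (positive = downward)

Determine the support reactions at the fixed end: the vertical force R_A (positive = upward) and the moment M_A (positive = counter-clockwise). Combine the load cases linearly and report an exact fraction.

R_A = 32 kN, M_A = 232/3 kN·m

Load 1 — uniform load w=3 kN/m over full span:
  R_A = wL = 3·4 = 12 kN
  M_A = wL²/2 = 3·4²/2 = 24 kN·m
Load 2 — triangular load w₀=10 kN/m (0→w₀ over full span):
  R_A = w₀L/2 = 10·4/2 = 20 kN
  M_A = w₀L²/3 = 10·4²/3 = 160/3 kN·m
Superposition: R_A = 32 kN, M_A = 232/3 kN·m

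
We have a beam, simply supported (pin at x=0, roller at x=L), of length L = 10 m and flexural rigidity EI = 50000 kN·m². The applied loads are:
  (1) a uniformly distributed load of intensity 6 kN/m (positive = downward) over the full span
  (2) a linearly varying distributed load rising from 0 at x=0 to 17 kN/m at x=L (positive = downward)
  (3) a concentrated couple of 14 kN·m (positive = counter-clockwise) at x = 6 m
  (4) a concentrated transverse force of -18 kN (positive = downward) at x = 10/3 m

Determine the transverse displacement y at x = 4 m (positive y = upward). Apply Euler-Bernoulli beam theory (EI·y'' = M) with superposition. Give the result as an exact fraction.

Load 1 — uniform load w=6 kN/m over full span:
  y_1 = -wx(L³-2Lx²+x³)/(24EI) = -6·4·(10³-2·10·4²+4³)/(24·50000) = -93/6250 m
Load 2 — triangular load w₀=17 kN/m (0→w₀ over full span):
  y_2 = -w₀x(7L⁴-10L²x²+3x⁴)/(360LEI) = -17·4·(7·10⁴-10·10²·4²+3·4⁴)/(360·10·50000) = -19397/937500 m
Load 3 — applied couple M₀=14 kN·m at a=6 m (b=L-a=4):
  y_3 = (M₀x³/(6L)+C₁x)/EI  [x≤a] with C₁=M₀(3b²-L²)/(6L)=-182/15 = (14·4³/(6·10)+(-182/15)·4)/50000 = -21/31250 m
Load 4 — point force P=-18 kN at a=10/3 m (b=L-a=20/3):
  y_4 = -Pa(L-x)(2Lx-a²-x²)/(6LEI)  [x>a] = -(-18)·(10/3)·(10-4)·(2·10·4-(10/3)²-4²)/(6·10·50000) = 119/18750 m
Superposition: y = Σ y_i = -28027/937500 m ≈ -0.029895 m

y(4) = -28027/937500 m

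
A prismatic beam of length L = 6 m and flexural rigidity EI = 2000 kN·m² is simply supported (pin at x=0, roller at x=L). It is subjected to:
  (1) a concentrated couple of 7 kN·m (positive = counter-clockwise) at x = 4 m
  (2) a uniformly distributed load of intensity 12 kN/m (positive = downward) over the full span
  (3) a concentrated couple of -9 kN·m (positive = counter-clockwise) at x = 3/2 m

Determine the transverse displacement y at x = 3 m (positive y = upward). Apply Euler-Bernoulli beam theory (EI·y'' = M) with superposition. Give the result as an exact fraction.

y(3) = -3623/32000 m

Load 1 — applied couple M₀=7 kN·m at a=4 m (b=L-a=2):
  y_1 = (M₀x³/(6L)+C₁x)/EI  [x≤a] with C₁=M₀(3b²-L²)/(6L)=-14/3 = (7·3³/(6·6)+(-14/3)·3)/2000 = -7/1600 m
Load 2 — uniform load w=12 kN/m over full span:
  y_2 = -wx(L³-2Lx²+x³)/(24EI) = -12·3·(6³-2·6·3²+3³)/(24·2000) = -81/800 m
Load 3 — applied couple M₀=-9 kN·m at a=3/2 m (b=L-a=9/2):
  y_3 = (M₀x³/(6L)-M₀(x-a)²/2+C₁x)/EI  [x>a] with C₁=M₀(3b²-L²)/(6L)=-99/16 = ((-9)·3³/(6·6)-(-9)·(3-(3/2))²/2+(-99/16)·3)/2000 = -243/32000 m
Superposition: y = Σ y_i = -3623/32000 m ≈ -0.113219 m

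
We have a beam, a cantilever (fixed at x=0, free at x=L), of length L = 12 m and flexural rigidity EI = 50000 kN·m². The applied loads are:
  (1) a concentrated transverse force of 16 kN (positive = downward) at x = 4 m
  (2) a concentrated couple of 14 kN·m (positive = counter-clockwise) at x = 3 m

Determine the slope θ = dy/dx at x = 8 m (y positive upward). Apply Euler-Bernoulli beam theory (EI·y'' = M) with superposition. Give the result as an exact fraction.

θ(8) = -43/25000 rad

Load 1 — point force P=16 kN at a=4 m (b=L-a=8):
  θ_1 = -Pa²/(2EI)  [x>a] = -16·4²/(2·50000) = -8/3125 rad
Load 2 — applied couple M₀=14 kN·m at a=3 m (b=L-a=9):
  θ_2 = M₀a/EI  [x>a] = 14·3/50000 = 21/25000 rad
Superposition: θ = Σ θ_i = -43/25000 rad ≈ -0.001720 rad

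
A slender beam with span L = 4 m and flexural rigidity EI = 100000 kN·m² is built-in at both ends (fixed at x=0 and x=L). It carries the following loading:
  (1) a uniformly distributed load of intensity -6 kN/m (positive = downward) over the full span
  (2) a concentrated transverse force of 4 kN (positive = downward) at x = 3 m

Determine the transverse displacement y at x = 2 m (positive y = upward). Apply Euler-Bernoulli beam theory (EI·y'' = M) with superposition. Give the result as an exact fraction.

Load 1 — uniform load w=-6 kN/m over full span:
  y_1 = -wx²(L-x)²/(24EI) = -(-6)·2²·(4-2)²/(24·100000) = 1/25000 m
Load 2 — point force P=4 kN at a=3 m (b=L-a=1):
  y_2 = -Pb²x²(3aL-(3a+b)x)/(6L³EI)  [x≤a] = -4·1²·2²·(3·3·4-(3·3+1)·2)/(6·4³·100000) = -1/150000 m
Superposition: y = Σ y_i = 1/30000 m ≈ 0.000033 m

y(2) = 1/30000 m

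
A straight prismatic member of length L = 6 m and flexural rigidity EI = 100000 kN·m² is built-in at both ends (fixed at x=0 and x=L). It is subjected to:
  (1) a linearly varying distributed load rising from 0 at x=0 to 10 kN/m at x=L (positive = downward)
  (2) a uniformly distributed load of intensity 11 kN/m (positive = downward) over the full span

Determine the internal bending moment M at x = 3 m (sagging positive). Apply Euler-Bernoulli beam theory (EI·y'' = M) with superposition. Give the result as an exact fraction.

Load 1 — triangular load w₀=10 kN/m (0→w₀ over full span):
  M_1 = 3w₀Lx/20 - w₀L²/30 - w₀x³/(6L) = 3·10·6·3/20 - 10·6²/30 - 10·3³/(6·6) = 15/2 kN·m
Load 2 — uniform load w=11 kN/m over full span:
  M_2 = wLx/2 - wL²/12 - wx²/2 = 11·6·3/2 - 11·6²/12 - 11·3²/2 = 33/2 kN·m
Superposition: M = Σ M_i = 24 kN·m ≈ 24.000000 kN·m

M(3) = 24 kN·m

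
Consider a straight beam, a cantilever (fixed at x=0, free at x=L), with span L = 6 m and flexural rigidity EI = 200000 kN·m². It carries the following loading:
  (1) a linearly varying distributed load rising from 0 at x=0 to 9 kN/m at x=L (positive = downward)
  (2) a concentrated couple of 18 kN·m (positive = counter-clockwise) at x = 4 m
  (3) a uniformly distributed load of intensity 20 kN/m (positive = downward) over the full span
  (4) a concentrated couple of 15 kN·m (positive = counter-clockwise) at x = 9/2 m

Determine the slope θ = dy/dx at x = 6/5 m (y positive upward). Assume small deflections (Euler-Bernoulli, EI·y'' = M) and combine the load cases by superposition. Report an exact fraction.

θ(6/5) = -263781/125000000 rad

Load 1 — triangular load w₀=9 kN/m (0→w₀ over full span):
  θ_1 = (w₀Lx²/4-w₀L²x/3-w₀x⁴/(24L))/EI = (9·6·(6/5)²/4-9·6²·(6/5)/3-9·(6/5)⁴/(24·6))/200000 = -68931/125000000 rad
Load 2 — applied couple M₀=18 kN·m at a=4 m (b=L-a=2):
  θ_2 = M₀x/EI  [x≤a] = 18·(6/5)/200000 = 27/250000 rad
Load 3 — uniform load w=20 kN/m over full span:
  θ_3 = -wx(x²-3Lx+3L²)/(6EI) = -20·(6/5)·((6/5)²-3·6·(6/5)+3·6²)/(6·200000) = -549/312500 rad
Load 4 — applied couple M₀=15 kN·m at a=9/2 m (b=L-a=3/2):
  θ_4 = M₀x/EI  [x≤a] = 15·(6/5)/200000 = 9/100000 rad
Superposition: θ = Σ θ_i = -263781/125000000 rad ≈ -0.002110 rad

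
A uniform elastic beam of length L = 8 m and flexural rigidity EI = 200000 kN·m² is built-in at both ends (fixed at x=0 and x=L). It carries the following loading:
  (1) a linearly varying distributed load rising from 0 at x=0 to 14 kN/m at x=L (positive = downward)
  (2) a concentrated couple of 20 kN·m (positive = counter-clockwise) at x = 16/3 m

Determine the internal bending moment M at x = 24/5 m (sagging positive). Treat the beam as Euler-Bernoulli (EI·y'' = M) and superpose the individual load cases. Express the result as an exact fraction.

M(24/5) = 10444/375 kN·m

Load 1 — triangular load w₀=14 kN/m (0→w₀ over full span):
  M_1 = 3w₀Lx/20 - w₀L²/30 - w₀x³/(6L) = 3·14·8·(24/5)/20 - 14·8²/30 - 14·(24/5)³/(6·8) = 6944/375 kN·m
Load 2 — applied couple M₀=20 kN·m at a=16/3 m (b=L-a=8/3):
  M_2 = R_Ax - M_A  [x≤a] with R_A=10/3, M_A=20/3 = (10/3)·(24/5) - (20/3) = 28/3 kN·m
Superposition: M = Σ M_i = 10444/375 kN·m ≈ 27.850667 kN·m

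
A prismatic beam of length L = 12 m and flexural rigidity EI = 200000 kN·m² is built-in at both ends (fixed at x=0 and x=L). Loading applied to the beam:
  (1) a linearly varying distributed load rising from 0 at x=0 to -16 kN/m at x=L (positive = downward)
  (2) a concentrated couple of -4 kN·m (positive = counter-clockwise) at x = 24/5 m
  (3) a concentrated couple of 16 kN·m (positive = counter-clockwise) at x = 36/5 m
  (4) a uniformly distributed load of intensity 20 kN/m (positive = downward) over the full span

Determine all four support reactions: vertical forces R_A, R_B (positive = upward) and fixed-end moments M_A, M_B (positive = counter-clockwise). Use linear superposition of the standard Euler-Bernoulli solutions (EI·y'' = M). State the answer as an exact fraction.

R_A = 2316/25 kN, M_A = 4196/25 kN·m, R_B = 1284/25 kN, M_B = -3104/25 kN·m

Load 1 — triangular load w₀=-16 kN/m (0→w₀ over full span):
  R_A = 3w₀L/20 = 3·(-16)·12/20 = -144/5 kN
  M_A = w₀L²/30 = (-16)·12²/30 = -384/5 kN·m
  R_B = 7w₀L/20 = 7·(-16)·12/20 = -336/5 kN
  M_B = -w₀L²/20 = -(-16)·12²/20 = 576/5 kN·m
Load 2 — applied couple M₀=-4 kN·m at a=24/5 m (b=L-a=36/5):
  R_A = 6M₀ab/L³ = 6·(-4)·(24/5)·(36/5)/12³ = -12/25 kN
  M_A = M₀b(2a-b)/L² = (-4)·(36/5)·(2·(24/5)-(36/5))/12² = -12/25 kN·m
  R_B = -6M₀ab/L³ = -6·(-4)·(24/5)·(36/5)/12³ = 12/25 kN
  M_B = M₀a(2b-a)/L² = (-4)·(24/5)·(2·(36/5)-(24/5))/12² = -32/25 kN·m
Load 3 — applied couple M₀=16 kN·m at a=36/5 m (b=L-a=24/5):
  R_A = 6M₀ab/L³ = 6·16·(36/5)·(24/5)/12³ = 48/25 kN
  M_A = M₀b(2a-b)/L² = 16·(24/5)·(2·(36/5)-(24/5))/12² = 128/25 kN·m
  R_B = -6M₀ab/L³ = -6·16·(36/5)·(24/5)/12³ = -48/25 kN
  M_B = M₀a(2b-a)/L² = 16·(36/5)·(2·(24/5)-(36/5))/12² = 48/25 kN·m
Load 4 — uniform load w=20 kN/m over full span:
  R_A = wL/2 = 20·12/2 = 120 kN
  M_A = wL²/12 = 20·12²/12 = 240 kN·m
  R_B = wL/2 = 20·12/2 = 120 kN
  M_B = -wL²/12 = -20·12²/12 = -240 kN·m
Superposition: R_A = 2316/25 kN, M_A = 4196/25 kN·m, R_B = 1284/25 kN, M_B = -3104/25 kN·m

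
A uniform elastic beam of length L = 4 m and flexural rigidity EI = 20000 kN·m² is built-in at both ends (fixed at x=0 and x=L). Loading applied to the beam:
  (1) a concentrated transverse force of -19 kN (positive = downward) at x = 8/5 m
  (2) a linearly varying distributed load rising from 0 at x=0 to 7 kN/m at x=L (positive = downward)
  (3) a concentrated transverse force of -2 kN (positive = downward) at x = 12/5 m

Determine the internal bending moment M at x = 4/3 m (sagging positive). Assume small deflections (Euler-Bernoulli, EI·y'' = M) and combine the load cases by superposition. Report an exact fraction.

Load 1 — point force P=-19 kN at a=8/5 m (b=L-a=12/5):
  M_1 = Pb²(3a+b)x/L³ - Pab²/L²  [x≤a] = (-19)·(12/5)²·(3·(8/5)+(12/5))·(4/3)/4³ - (-19)·(8/5)·(12/5)²/4² = -684/125 kN·m
Load 2 — triangular load w₀=7 kN/m (0→w₀ over full span):
  M_2 = 3w₀Lx/20 - w₀L²/30 - w₀x³/(6L) = 3·7·4·(4/3)/20 - 7·4²/30 - 7·(4/3)³/(6·4) = 476/405 kN·m
Load 3 — point force P=-2 kN at a=12/5 m (b=L-a=8/5):
  M_3 = Pb²(3a+b)x/L³ - Pab²/L²  [x≤a] = (-2)·(8/5)²·(3·(12/5)+(8/5))·(4/3)/4³ - (-2)·(12/5)·(8/5)²/4² = -64/375 kN·m
Superposition: M = Σ M_i = -45232/10125 kN·m ≈ -4.467358 kN·m

M(4/3) = -45232/10125 kN·m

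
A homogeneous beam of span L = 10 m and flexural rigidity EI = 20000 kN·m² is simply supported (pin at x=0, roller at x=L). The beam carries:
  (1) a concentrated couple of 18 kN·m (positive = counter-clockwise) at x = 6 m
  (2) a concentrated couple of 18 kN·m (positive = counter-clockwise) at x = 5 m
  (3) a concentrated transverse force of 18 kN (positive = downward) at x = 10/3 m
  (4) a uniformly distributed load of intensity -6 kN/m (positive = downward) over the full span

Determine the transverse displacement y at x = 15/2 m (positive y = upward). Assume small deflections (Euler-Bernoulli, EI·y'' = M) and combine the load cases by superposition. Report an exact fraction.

y(15/2) = 203569/11520000 m

Load 1 — applied couple M₀=18 kN·m at a=6 m (b=L-a=4):
  y_1 = (M₀x³/(6L)-M₀(x-a)²/2+C₁x)/EI  [x>a] with C₁=M₀(3b²-L²)/(6L)=-78/5 = (18·(15/2)³/(6·10)-18·((15/2)-6)²/2+(-78/5)·(15/2))/20000 = -171/320000 m
Load 2 — applied couple M₀=18 kN·m at a=5 m (b=L-a=5):
  y_2 = (M₀x³/(6L)-M₀(x-a)²/2+C₁x)/EI  [x>a] with C₁=M₀(3b²-L²)/(6L)=-15/2 = (18·(15/2)³/(6·10)-18·((15/2)-5)²/2+(-15/2)·(15/2))/20000 = 9/12800 m
Load 3 — point force P=18 kN at a=10/3 m (b=L-a=20/3):
  y_3 = -Pa(L-x)(2Lx-a²-x²)/(6LEI)  [x>a] = -18·(10/3)·(10-(15/2))·(2·10·(15/2)-(10/3)²-(15/2)²)/(6·10·20000) = -119/11520 m
Load 4 — uniform load w=-6 kN/m over full span:
  y_4 = -wx(L³-2Lx²+x³)/(24EI) = -(-6)·(15/2)·(10³-2·10·(15/2)²+(15/2)³)/(24·20000) = 57/2048 m
Superposition: y = Σ y_i = 203569/11520000 m ≈ 0.017671 m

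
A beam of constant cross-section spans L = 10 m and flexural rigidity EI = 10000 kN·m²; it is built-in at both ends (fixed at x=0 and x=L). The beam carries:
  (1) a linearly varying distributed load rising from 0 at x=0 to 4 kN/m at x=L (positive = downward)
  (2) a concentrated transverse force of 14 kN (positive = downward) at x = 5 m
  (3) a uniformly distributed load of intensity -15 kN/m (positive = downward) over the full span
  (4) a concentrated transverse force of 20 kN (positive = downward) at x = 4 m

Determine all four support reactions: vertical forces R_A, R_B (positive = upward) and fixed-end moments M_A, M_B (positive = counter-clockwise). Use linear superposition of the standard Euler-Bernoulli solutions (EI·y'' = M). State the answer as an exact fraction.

R_A = -1226/25 kN, M_A = -1961/30 kN·m, R_B = -1174/25 kN, M_B = 683/10 kN·m

Load 1 — triangular load w₀=4 kN/m (0→w₀ over full span):
  R_A = 3w₀L/20 = 3·4·10/20 = 6 kN
  M_A = w₀L²/30 = 4·10²/30 = 40/3 kN·m
  R_B = 7w₀L/20 = 7·4·10/20 = 14 kN
  M_B = -w₀L²/20 = -4·10²/20 = -20 kN·m
Load 2 — point force P=14 kN at a=5 m (b=L-a=5):
  R_A = Pb²(3a+b)/L³ = 14·5²·(3·5+5)/10³ = 7 kN
  M_A = Pab²/L² = 14·5·5²/10² = 35/2 kN·m
  R_B = Pa²(a+3b)/L³ = 14·5²·(5+3·5)/10³ = 7 kN
  M_B = -Pa²b/L² = -14·5²·5/10² = -35/2 kN·m
Load 3 — uniform load w=-15 kN/m over full span:
  R_A = wL/2 = (-15)·10/2 = -75 kN
  M_A = wL²/12 = (-15)·10²/12 = -125 kN·m
  R_B = wL/2 = (-15)·10/2 = -75 kN
  M_B = -wL²/12 = -(-15)·10²/12 = 125 kN·m
Load 4 — point force P=20 kN at a=4 m (b=L-a=6):
  R_A = Pb²(3a+b)/L³ = 20·6²·(3·4+6)/10³ = 324/25 kN
  M_A = Pab²/L² = 20·4·6²/10² = 144/5 kN·m
  R_B = Pa²(a+3b)/L³ = 20·4²·(4+3·6)/10³ = 176/25 kN
  M_B = -Pa²b/L² = -20·4²·6/10² = -96/5 kN·m
Superposition: R_A = -1226/25 kN, M_A = -1961/30 kN·m, R_B = -1174/25 kN, M_B = 683/10 kN·m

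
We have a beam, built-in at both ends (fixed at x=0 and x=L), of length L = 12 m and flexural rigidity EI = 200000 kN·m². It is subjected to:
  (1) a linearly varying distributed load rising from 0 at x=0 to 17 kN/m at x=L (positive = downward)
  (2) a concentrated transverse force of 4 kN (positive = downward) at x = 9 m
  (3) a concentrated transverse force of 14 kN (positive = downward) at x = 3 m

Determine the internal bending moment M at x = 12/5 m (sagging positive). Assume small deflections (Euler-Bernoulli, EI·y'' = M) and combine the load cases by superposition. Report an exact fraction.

M(12/5) = -7449/1000 kN·m

Load 1 — triangular load w₀=17 kN/m (0→w₀ over full span):
  M_1 = 3w₀Lx/20 - w₀L²/30 - w₀x³/(6L) = 3·17·12·(12/5)/20 - 17·12²/30 - 17·(12/5)³/(6·12) = -1428/125 kN·m
Load 2 — point force P=4 kN at a=9 m (b=L-a=3):
  M_2 = Pb²(3a+b)x/L³ - Pab²/L²  [x≤a] = 4·3²·(3·9+3)·(12/5)/12³ - 4·9·3²/12² = -3/4 kN·m
Load 3 — point force P=14 kN at a=3 m (b=L-a=9):
  M_3 = Pb²(3a+b)x/L³ - Pab²/L²  [x≤a] = 14·9²·(3·3+9)·(12/5)/12³ - 14·3·9²/12² = 189/40 kN·m
Superposition: M = Σ M_i = -7449/1000 kN·m ≈ -7.449000 kN·m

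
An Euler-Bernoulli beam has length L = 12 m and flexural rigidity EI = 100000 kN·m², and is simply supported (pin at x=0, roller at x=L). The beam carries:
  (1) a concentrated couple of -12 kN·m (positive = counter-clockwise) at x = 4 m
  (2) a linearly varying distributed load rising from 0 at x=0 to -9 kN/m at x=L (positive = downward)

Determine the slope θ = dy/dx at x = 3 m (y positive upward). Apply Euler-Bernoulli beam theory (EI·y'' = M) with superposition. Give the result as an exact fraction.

θ(3) = 33829/16000000 rad

Load 1 — applied couple M₀=-12 kN·m at a=4 m (b=L-a=8):
  θ_1 = (M₀x²/(2L)+C₁)/EI  [x≤a] with C₁=M₀(3b²-L²)/(6L)=-8 = ((-12)·3²/(2·12)+(-8))/100000 = -1/8000 rad
Load 2 — triangular load w₀=-9 kN/m (0→w₀ over full span):
  θ_2 = -w₀(7L⁴-30L²x²+15x⁴)/(360LEI) = -(-9)·(7·12⁴-30·12²·3²+15·3⁴)/(360·12·100000) = 35829/16000000 rad
Superposition: θ = Σ θ_i = 33829/16000000 rad ≈ 0.002114 rad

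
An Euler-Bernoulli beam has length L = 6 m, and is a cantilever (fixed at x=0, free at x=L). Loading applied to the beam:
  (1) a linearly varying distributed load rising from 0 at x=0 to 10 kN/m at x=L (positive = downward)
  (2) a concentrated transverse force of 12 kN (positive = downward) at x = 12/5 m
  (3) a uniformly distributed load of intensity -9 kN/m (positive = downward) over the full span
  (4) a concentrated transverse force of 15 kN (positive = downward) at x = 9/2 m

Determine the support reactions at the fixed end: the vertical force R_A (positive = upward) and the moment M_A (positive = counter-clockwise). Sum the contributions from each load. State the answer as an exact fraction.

Load 1 — triangular load w₀=10 kN/m (0→w₀ over full span):
  R_A = w₀L/2 = 10·6/2 = 30 kN
  M_A = w₀L²/3 = 10·6²/3 = 120 kN·m
Load 2 — point force P=12 kN at a=12/5 m (b=L-a=18/5):
  R_A = P = 12 kN
  M_A = Pa = 12·(12/5) = 144/5 kN·m
Load 3 — uniform load w=-9 kN/m over full span:
  R_A = wL = (-9)·6 = -54 kN
  M_A = wL²/2 = (-9)·6²/2 = -162 kN·m
Load 4 — point force P=15 kN at a=9/2 m (b=L-a=3/2):
  R_A = P = 15 kN
  M_A = Pa = 15·(9/2) = 135/2 kN·m
Superposition: R_A = 3 kN, M_A = 543/10 kN·m

R_A = 3 kN, M_A = 543/10 kN·m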